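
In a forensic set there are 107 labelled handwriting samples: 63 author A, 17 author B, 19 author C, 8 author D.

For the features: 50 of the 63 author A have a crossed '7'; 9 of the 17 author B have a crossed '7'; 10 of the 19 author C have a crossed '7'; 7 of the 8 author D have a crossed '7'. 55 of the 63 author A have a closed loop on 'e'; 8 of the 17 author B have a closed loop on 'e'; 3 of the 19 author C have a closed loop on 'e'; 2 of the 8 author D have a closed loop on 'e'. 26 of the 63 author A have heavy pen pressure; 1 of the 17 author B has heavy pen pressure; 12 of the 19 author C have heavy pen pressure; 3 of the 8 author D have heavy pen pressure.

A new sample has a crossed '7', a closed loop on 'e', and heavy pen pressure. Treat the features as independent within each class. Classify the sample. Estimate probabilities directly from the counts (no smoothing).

author A: (63/107) × (50/63) × (55/63) × (26/63) ≈ 0.168361
author B: (17/107) × (9/17) × (8/17) × (1/17) ≈ 0.00232836
author C: (19/107) × (10/19) × (3/19) × (12/19) ≈ 0.00931991
author D: (8/107) × (7/8) × (2/8) × (3/8) ≈ 0.00613318
Highest score → author A.

author A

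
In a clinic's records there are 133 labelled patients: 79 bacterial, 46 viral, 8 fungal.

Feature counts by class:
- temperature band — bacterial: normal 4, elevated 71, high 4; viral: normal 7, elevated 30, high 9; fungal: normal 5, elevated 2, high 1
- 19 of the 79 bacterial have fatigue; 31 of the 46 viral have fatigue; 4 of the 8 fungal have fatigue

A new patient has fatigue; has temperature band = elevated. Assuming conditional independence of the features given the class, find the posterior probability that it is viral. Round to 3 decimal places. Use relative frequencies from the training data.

bacterial: (79/133) × (71/79) × (19/79) ≈ 0.128391
viral: (46/133) × (30/46) × (31/46) ≈ 0.15201
fungal: (8/133) × (2/8) × (4/8) ≈ 0.0075188
P(viral | x) = 0.15201 / 0.2879198 ≈ 0.528

0.528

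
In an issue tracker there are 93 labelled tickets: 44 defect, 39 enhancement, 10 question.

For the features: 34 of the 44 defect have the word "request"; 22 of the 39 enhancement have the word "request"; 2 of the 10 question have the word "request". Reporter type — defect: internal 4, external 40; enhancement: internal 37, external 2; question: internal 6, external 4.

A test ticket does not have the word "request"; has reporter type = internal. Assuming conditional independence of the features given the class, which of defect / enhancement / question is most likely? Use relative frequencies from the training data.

defect: (44/93) × (10/44) × (4/44) ≈ 0.00977517
enhancement: (39/93) × (17/39) × (37/39) ≈ 0.173422
question: (10/93) × (8/10) × (6/10) ≈ 0.0516129
Highest score → enhancement.

enhancement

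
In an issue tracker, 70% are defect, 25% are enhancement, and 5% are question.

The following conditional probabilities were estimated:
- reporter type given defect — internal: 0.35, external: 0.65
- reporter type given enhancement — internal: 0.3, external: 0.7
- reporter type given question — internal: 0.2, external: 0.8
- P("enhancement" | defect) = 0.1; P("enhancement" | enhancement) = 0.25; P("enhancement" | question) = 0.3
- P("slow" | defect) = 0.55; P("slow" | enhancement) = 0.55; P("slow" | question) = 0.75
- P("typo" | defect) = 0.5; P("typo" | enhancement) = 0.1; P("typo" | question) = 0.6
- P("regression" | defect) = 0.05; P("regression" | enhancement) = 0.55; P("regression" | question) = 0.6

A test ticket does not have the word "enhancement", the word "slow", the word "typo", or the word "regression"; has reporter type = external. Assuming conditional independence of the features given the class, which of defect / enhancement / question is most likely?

defect

defect: 0.7 × 0.65 × (1−0.1) × (1−0.55) × (1−0.5) × (1−0.05) = 0.087530625
enhancement: 0.25 × 0.7 × (1−0.25) × (1−0.55) × (1−0.1) × (1−0.55) = 0.0239203125
question: 0.05 × 0.8 × (1−0.3) × (1−0.75) × (1−0.6) × (1−0.6) = 0.00112
Highest score → defect.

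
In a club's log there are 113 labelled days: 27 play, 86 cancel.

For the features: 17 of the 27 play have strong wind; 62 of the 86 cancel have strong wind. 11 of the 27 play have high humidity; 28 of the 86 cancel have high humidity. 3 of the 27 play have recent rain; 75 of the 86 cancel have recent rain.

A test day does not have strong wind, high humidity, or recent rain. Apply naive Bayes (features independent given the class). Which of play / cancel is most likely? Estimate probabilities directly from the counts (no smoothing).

play

play: (27/113) × (10/27) × (16/27) × (24/27) ≈ 0.046615
cancel: (86/113) × (24/86) × (58/86) × (11/86) ≈ 0.0183213
Highest score → play.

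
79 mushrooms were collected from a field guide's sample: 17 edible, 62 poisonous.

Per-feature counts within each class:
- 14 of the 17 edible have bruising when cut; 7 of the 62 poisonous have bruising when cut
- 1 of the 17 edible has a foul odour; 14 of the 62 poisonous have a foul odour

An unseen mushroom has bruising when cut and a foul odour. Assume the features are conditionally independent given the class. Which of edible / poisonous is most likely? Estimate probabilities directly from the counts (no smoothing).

edible: (17/79) × (14/17) × (1/17) ≈ 0.0104244
poisonous: (62/79) × (7/62) × (14/62) ≈ 0.0200082
Highest score → poisonous.

poisonous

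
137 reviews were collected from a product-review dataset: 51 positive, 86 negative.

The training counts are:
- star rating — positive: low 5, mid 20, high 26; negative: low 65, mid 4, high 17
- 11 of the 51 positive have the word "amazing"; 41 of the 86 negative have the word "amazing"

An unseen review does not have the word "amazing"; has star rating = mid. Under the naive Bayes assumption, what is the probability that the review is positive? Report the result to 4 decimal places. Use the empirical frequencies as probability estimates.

0.8823

positive: (51/137) × (20/51) × (40/51) ≈ 0.114498
negative: (86/137) × (4/86) × (45/86) ≈ 0.0152775
P(positive | x) = 0.114498 / 0.1297755 ≈ 0.8823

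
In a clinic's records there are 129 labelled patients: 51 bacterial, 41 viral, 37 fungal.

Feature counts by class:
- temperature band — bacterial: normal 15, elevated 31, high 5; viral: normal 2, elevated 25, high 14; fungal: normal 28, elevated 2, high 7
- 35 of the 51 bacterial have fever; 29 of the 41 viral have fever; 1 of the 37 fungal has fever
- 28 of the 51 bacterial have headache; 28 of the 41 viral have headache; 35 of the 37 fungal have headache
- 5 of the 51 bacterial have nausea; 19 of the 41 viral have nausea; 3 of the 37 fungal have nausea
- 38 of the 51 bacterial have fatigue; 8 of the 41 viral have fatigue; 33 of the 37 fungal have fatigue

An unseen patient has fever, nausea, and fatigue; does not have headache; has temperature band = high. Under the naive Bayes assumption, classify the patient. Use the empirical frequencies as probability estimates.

bacterial: (51/129) × (5/51) × (35/51) × (23/51) × (5/51) × (38/51) ≈ 0.000876292
viral: (41/129) × (14/41) × (29/41) × (13/41) × (19/41) × (8/41) ≈ 0.00220084
fungal: (37/129) × (7/37) × (1/37) × (2/37) × (3/37) × (33/37) ≈ 0.0000057328
Highest score → viral.

viral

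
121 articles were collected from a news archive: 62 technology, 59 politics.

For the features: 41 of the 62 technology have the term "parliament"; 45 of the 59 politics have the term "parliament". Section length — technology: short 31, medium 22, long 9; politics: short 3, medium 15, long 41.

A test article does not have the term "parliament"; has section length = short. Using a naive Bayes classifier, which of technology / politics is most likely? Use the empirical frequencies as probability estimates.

technology: (62/121) × (21/62) × (31/62) ≈ 0.0867769
politics: (59/121) × (14/59) × (3/59) ≈ 0.00588318
Highest score → technology.

technology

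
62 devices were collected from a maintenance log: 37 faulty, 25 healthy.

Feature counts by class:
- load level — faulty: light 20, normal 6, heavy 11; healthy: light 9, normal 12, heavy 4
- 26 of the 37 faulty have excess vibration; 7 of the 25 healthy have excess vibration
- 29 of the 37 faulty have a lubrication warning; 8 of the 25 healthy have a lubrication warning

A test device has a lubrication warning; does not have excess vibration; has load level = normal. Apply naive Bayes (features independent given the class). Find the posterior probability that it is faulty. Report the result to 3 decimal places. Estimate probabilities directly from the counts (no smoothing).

0.336

faulty: (37/62) × (6/37) × (11/37) × (29/37) ≈ 0.02255
healthy: (25/62) × (12/25) × (18/25) × (8/25) ≈ 0.0445935
P(faulty | x) = 0.02255 / 0.0671435 ≈ 0.336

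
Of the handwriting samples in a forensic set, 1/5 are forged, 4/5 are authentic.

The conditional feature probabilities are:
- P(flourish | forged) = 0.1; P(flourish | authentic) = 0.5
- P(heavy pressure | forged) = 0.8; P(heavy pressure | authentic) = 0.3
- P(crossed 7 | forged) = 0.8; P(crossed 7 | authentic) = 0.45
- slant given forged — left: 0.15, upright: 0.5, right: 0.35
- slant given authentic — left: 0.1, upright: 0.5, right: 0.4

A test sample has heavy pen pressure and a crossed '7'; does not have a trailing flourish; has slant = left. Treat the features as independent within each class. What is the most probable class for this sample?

forged

forged: 0.2 × (1−0.1) × 0.8 × 0.8 × 0.15 = 0.01728
authentic: 0.8 × (1−0.5) × 0.3 × 0.45 × 0.1 = 0.0054
Highest score → forged.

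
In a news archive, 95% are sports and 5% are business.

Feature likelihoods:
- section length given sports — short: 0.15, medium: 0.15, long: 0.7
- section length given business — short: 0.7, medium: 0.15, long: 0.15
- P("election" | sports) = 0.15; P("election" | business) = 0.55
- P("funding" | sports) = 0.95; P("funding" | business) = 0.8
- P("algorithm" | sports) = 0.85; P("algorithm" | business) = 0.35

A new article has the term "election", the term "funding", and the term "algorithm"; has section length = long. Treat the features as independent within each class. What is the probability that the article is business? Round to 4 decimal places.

0.0141

sports: 0.95 × 0.7 × 0.15 × 0.95 × 0.85 = 0.080548125
business: 0.05 × 0.15 × 0.55 × 0.8 × 0.35 = 0.001155
P(business | x) = 0.001155 / 0.081703125 ≈ 0.0141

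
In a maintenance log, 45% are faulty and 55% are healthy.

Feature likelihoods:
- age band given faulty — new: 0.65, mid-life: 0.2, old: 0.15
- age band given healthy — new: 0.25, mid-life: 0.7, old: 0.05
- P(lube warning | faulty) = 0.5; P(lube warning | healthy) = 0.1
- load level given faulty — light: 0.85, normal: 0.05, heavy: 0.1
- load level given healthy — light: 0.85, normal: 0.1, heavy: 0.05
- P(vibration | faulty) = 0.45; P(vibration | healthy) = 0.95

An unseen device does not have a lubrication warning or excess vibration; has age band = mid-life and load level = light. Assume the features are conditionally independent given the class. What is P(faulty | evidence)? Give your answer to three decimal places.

faulty: 0.45 × 0.2 × (1−0.5) × 0.85 × (1−0.45) = 0.0210375
healthy: 0.55 × 0.7 × (1−0.1) × 0.85 × (1−0.95) = 0.01472625
P(faulty | x) = 0.0210375 / 0.03576375 ≈ 0.588

0.588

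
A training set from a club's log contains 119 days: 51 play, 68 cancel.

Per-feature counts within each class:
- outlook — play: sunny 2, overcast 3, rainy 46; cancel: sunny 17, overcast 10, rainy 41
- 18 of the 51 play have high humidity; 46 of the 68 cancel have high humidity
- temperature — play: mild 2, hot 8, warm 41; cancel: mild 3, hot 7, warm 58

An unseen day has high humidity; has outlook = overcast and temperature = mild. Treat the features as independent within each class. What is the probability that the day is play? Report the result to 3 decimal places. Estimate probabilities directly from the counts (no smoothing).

play: (51/119) × (3/51) × (18/51) × (2/51) ≈ 0.000348928
cancel: (68/119) × (10/68) × (46/68) × (3/68) ≈ 0.00250792
P(play | x) = 0.000348928 / 0.002856848 ≈ 0.122

0.122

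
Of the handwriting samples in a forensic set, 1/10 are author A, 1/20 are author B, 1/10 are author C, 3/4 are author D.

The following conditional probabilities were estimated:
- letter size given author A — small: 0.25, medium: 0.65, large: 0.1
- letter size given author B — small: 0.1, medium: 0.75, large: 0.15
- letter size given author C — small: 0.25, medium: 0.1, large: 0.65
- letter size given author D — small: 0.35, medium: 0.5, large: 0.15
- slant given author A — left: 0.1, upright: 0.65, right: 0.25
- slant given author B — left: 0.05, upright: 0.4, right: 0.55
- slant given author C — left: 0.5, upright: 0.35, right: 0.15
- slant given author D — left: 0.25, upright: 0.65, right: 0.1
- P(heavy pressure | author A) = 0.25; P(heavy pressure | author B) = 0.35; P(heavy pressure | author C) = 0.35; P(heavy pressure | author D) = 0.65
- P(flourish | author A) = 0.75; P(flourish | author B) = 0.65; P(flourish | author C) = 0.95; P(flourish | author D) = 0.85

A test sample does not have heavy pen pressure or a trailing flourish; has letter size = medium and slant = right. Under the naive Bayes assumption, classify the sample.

author A: 0.1 × 0.65 × 0.25 × (1−0.25) × (1−0.75) = 0.003046875
author B: 0.05 × 0.75 × 0.55 × (1−0.35) × (1−0.65) = 0.0046921875
author C: 0.1 × 0.1 × 0.15 × (1−0.35) × (1−0.95) = 0.00004875
author D: 0.75 × 0.5 × 0.1 × (1−0.65) × (1−0.85) = 0.00196875
Highest score → author B.

author B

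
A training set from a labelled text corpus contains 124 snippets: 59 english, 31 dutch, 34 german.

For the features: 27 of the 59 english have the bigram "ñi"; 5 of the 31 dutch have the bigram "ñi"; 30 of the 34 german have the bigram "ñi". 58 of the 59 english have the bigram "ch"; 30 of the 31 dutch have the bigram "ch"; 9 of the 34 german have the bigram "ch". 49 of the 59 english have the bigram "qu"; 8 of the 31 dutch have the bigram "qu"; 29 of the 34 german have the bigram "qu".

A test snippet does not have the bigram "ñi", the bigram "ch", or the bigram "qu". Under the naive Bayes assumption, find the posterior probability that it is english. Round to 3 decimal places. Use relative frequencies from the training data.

english: (59/124) × (32/59) × (1/59) × (10/59) ≈ 0.000741352
dutch: (31/124) × (26/31) × (1/31) × (23/31) ≈ 0.00501829
german: (34/124) × (4/34) × (25/34) × (5/34) ≈ 0.00348811
P(english | x) = 0.000741352 / 0.009247752 ≈ 0.080

0.080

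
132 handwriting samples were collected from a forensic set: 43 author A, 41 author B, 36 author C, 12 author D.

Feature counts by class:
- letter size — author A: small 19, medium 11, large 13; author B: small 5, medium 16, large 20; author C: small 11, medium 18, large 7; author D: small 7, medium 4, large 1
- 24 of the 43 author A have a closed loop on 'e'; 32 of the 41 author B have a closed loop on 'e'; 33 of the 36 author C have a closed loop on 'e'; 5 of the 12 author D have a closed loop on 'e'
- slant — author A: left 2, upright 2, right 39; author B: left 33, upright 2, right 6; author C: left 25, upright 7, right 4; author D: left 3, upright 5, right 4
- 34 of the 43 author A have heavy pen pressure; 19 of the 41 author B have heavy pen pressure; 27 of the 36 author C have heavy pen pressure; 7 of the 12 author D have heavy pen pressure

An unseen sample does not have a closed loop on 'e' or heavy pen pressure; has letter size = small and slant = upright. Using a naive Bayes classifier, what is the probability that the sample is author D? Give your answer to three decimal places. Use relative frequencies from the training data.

author A: (43/132) × (19/43) × (19/43) × (2/43) × (9/43) ≈ 0.000619156
author B: (41/132) × (5/41) × (9/41) × (2/41) × (22/41) ≈ 0.00021764
author C: (36/132) × (11/36) × (3/36) × (7/36) × (9/36) ≈ 0.000337577
author D: (12/132) × (7/12) × (7/12) × (5/12) × (5/12) ≈ 0.00537055
P(author D | x) = 0.00537055 / 0.006544923 ≈ 0.821

0.821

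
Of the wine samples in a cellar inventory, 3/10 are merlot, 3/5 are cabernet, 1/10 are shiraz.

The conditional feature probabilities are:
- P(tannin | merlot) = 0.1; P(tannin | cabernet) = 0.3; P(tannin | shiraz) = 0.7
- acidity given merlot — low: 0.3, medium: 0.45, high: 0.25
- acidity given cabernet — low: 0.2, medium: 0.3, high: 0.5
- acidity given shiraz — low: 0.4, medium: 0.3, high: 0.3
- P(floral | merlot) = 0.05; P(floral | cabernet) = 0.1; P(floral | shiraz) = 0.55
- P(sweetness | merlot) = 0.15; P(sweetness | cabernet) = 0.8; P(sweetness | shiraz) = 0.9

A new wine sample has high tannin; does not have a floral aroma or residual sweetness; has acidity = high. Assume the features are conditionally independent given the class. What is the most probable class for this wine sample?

cabernet

merlot: 0.3 × 0.1 × 0.25 × (1−0.05) × (1−0.15) = 0.00605625
cabernet: 0.6 × 0.3 × 0.5 × (1−0.1) × (1−0.8) = 0.0162
shiraz: 0.1 × 0.7 × 0.3 × (1−0.55) × (1−0.9) = 0.000945
Highest score → cabernet.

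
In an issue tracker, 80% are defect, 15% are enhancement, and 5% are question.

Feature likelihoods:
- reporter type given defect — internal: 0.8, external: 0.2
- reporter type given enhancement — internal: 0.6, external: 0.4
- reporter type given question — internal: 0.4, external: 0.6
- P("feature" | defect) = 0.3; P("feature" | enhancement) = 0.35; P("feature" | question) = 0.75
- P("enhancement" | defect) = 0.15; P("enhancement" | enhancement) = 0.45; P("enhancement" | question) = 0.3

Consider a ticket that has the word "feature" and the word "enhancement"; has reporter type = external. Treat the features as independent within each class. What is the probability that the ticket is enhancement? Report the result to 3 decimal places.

defect: 0.8 × 0.2 × 0.3 × 0.15 = 0.0072
enhancement: 0.15 × 0.4 × 0.35 × 0.45 = 0.00945
question: 0.05 × 0.6 × 0.75 × 0.3 = 0.00675
P(enhancement | x) = 0.00945 / 0.0234 ≈ 0.404

0.404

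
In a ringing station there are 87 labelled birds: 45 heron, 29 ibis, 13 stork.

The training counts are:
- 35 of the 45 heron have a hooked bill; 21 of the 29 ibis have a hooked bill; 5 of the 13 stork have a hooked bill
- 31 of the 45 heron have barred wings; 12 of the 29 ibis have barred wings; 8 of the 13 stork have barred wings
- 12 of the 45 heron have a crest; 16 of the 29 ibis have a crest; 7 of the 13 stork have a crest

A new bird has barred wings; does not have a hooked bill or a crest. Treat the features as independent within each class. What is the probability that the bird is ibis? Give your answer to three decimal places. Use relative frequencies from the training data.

0.168

heron: (45/87) × (10/45) × (31/45) × (33/45) ≈ 0.0580673
ibis: (29/87) × (8/29) × (12/29) × (13/29) ≈ 0.0170569
stork: (13/87) × (8/13) × (8/13) × (6/13) ≈ 0.0261171
P(ibis | x) = 0.0170569 / 0.1012413 ≈ 0.168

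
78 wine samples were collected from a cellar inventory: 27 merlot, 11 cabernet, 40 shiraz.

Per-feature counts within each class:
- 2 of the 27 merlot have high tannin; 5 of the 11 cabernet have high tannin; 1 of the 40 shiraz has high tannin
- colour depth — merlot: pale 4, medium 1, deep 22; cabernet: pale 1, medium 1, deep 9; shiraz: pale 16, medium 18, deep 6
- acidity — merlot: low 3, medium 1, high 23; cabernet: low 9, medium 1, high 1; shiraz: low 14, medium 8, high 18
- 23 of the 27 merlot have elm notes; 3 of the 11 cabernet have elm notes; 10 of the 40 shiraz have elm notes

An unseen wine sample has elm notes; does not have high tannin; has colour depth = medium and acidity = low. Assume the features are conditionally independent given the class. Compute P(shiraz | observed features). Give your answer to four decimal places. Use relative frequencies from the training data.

merlot: (27/78) × (25/27) × (1/27) × (3/27) × (23/27) ≈ 0.00112358
cabernet: (11/78) × (6/11) × (1/11) × (9/11) × (3/11) ≈ 0.00156042
shiraz: (40/78) × (39/40) × (18/40) × (14/40) × (10/40) = 0.0196875
P(shiraz | x) = 0.0196875 / 0.0223715 ≈ 0.8800

0.8800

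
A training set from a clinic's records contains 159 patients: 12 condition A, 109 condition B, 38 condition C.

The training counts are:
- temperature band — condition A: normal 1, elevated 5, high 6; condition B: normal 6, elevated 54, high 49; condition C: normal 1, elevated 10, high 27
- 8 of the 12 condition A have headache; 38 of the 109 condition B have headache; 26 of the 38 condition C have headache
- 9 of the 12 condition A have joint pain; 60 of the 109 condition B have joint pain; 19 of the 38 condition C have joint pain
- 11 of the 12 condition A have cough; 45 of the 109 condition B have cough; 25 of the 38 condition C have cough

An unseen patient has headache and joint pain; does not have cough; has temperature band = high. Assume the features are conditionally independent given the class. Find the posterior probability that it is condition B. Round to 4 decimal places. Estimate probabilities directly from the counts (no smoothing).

condition A: (12/159) × (6/12) × (8/12) × (9/12) × (1/12) ≈ 0.00157233
condition B: (109/159) × (49/109) × (38/109) × (60/109) × (64/109) ≈ 0.0347244
condition C: (38/159) × (27/38) × (26/38) × (19/38) × (13/38) ≈ 0.019874
P(condition B | x) = 0.0347244 / 0.05617073 ≈ 0.6182

0.6182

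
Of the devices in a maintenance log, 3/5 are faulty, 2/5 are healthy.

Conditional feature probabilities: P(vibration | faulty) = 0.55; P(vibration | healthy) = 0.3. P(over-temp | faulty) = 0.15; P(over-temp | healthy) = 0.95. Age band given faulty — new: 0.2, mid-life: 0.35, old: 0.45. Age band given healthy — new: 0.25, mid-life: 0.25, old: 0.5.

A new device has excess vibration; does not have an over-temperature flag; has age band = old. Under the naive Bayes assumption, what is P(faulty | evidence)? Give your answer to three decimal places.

0.977

faulty: 0.6 × 0.55 × (1−0.15) × 0.45 = 0.126225
healthy: 0.4 × 0.3 × (1−0.95) × 0.5 = 0.003
P(faulty | x) = 0.126225 / 0.129225 ≈ 0.977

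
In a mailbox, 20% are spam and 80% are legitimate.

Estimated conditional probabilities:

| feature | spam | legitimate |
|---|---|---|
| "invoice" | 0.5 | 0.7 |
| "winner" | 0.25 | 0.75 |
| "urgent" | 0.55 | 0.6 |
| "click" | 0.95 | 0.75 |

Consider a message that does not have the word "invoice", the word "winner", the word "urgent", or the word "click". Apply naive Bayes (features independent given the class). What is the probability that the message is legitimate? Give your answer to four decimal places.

spam: 0.2 × (1−0.5) × (1−0.25) × (1−0.55) × (1−0.95) = 0.0016875
legitimate: 0.8 × (1−0.7) × (1−0.75) × (1−0.6) × (1−0.75) = 0.006
P(legitimate | x) = 0.006 / 0.0076875 ≈ 0.7805

0.7805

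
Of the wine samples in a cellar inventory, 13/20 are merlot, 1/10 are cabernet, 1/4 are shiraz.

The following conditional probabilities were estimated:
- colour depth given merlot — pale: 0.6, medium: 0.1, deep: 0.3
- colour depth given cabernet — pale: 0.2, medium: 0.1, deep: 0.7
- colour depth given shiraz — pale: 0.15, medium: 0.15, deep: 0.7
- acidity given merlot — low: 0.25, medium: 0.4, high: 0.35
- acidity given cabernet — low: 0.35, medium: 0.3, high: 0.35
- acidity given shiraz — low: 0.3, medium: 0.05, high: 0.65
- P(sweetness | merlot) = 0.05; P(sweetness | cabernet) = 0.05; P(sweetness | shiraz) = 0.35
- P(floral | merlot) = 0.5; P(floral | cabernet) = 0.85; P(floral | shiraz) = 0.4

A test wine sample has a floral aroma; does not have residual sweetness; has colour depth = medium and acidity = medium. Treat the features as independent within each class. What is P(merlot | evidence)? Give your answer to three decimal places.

0.809

merlot: 0.65 × 0.1 × 0.4 × (1−0.05) × 0.5 = 0.01235
cabernet: 0.1 × 0.1 × 0.3 × (1−0.05) × 0.85 = 0.0024225
shiraz: 0.25 × 0.15 × 0.05 × (1−0.35) × 0.4 = 0.0004875
P(merlot | x) = 0.01235 / 0.01526 ≈ 0.809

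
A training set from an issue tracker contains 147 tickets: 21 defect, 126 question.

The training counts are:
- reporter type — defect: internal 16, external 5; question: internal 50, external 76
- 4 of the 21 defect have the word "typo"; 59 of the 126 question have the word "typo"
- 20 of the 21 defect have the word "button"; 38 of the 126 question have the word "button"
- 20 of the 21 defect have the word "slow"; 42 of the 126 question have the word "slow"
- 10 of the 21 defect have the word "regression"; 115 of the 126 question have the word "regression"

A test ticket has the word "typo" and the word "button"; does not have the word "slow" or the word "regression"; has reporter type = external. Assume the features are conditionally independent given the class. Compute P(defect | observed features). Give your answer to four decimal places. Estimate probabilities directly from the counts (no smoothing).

0.0350

defect: (21/147) × (5/21) × (4/21) × (20/21) × (1/21) × (11/21) ≈ 0.000153907
question: (126/147) × (76/126) × (59/126) × (38/126) × (84/126) × (11/126) ≈ 0.00424934
P(defect | x) = 0.000153907 / 0.004403247 ≈ 0.0350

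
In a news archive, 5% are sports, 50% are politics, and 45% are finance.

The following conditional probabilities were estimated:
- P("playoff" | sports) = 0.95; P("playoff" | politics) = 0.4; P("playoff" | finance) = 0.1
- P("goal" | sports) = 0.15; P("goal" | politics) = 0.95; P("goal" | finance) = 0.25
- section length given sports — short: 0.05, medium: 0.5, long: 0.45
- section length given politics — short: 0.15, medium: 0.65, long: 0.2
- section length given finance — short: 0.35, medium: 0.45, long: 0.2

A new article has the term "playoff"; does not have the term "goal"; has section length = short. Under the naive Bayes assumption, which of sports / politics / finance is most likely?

sports: 0.05 × 0.95 × (1−0.15) × 0.05 = 0.00201875
politics: 0.5 × 0.4 × (1−0.95) × 0.15 = 0.0015
finance: 0.45 × 0.1 × (1−0.25) × 0.35 = 0.0118125
Highest score → finance.

finance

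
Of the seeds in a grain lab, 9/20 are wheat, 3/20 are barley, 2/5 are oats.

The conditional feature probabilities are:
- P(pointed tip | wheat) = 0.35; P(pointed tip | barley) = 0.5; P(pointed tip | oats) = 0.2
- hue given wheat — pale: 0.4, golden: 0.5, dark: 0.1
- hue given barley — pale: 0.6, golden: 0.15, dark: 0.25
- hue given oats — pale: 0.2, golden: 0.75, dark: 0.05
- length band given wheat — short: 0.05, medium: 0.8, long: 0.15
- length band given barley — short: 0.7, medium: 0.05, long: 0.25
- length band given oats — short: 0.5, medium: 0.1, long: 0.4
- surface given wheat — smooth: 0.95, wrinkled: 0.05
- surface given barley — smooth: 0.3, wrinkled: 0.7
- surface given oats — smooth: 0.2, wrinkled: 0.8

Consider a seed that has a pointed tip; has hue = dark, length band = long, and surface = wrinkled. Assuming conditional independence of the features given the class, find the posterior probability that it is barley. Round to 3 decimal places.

wheat: 0.45 × 0.35 × 0.1 × 0.15 × 0.05 = 0.000118125
barley: 0.15 × 0.5 × 0.25 × 0.25 × 0.7 = 0.00328125
oats: 0.4 × 0.2 × 0.05 × 0.4 × 0.8 = 0.00128
P(barley | x) = 0.00328125 / 0.004679375 ≈ 0.701

0.701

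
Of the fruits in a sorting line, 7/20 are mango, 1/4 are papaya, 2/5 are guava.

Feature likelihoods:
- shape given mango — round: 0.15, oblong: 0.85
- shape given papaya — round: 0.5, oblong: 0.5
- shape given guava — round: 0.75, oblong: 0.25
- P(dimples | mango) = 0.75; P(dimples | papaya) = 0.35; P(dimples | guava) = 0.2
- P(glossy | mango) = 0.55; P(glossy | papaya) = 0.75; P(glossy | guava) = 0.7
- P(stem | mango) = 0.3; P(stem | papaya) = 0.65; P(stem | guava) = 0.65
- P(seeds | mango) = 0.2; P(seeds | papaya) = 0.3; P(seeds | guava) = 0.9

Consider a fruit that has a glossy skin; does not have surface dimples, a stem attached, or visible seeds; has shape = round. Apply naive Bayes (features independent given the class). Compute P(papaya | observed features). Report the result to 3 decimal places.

mango: 0.35 × 0.15 × (1−0.75) × 0.55 × (1−0.3) × (1−0.2) = 0.0040425
papaya: 0.25 × 0.5 × (1−0.35) × 0.75 × (1−0.65) × (1−0.3) = 0.0149296875
guava: 0.4 × 0.75 × (1−0.2) × 0.7 × (1−0.65) × (1−0.9) = 0.00588
P(papaya | x) = 0.0149296875 / 0.0248521875 ≈ 0.601

0.601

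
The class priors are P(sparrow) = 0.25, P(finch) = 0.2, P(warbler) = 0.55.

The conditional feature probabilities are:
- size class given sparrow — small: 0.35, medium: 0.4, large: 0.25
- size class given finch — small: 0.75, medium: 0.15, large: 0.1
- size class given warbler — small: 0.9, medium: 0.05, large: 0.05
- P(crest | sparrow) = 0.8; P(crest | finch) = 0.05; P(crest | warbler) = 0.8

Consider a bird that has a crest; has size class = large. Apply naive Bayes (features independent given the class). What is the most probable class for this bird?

sparrow

sparrow: 0.25 × 0.25 × 0.8 = 0.05
finch: 0.2 × 0.1 × 0.05 = 0.001
warbler: 0.55 × 0.05 × 0.8 = 0.022
Highest score → sparrow.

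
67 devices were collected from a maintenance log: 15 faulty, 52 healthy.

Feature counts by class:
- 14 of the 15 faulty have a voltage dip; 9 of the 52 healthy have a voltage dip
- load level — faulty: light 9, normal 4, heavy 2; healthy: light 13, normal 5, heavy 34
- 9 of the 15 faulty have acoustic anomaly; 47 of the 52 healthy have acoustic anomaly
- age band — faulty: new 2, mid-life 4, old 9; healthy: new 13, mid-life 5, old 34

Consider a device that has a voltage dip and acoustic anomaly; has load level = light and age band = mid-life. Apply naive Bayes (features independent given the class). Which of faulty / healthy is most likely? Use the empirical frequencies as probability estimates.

faulty

faulty: (15/67) × (14/15) × (9/15) × (9/15) × (4/15) ≈ 0.0200597
healthy: (52/67) × (9/52) × (13/52) × (47/52) × (5/52) ≈ 0.00291856
Highest score → faulty.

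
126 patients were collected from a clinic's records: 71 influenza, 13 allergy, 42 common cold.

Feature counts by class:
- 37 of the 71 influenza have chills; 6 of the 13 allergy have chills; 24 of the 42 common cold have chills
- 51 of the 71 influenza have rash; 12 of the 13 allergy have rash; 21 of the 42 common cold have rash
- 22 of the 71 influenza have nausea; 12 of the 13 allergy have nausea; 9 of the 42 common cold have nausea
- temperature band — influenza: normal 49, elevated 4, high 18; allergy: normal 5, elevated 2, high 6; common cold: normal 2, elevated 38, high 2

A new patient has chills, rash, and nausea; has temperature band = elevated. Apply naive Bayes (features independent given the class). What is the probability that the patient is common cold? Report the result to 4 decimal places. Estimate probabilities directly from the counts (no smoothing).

influenza: (71/126) × (37/71) × (51/71) × (22/71) × (4/71) ≈ 0.00368221
allergy: (13/126) × (6/13) × (12/13) × (12/13) × (2/13) ≈ 0.00624228
common cold: (42/126) × (24/42) × (21/42) × (9/42) × (38/42) ≈ 0.0184645
P(common cold | x) = 0.0184645 / 0.02838899 ≈ 0.6504

0.6504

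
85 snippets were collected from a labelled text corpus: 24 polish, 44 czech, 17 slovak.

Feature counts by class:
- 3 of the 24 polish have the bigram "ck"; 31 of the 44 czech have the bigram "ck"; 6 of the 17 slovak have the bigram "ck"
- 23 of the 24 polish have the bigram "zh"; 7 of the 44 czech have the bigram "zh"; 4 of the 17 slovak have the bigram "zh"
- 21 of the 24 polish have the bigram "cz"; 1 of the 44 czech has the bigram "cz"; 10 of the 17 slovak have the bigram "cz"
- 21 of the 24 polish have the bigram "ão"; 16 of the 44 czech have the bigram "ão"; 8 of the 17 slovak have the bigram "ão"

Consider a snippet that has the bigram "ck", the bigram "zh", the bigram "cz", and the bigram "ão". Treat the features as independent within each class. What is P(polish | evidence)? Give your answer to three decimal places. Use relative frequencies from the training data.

0.836

polish: (24/85) × (3/24) × (23/24) × (21/24) × (21/24) ≈ 0.0258961
czech: (44/85) × (31/44) × (7/44) × (1/44) × (16/44) ≈ 0.000479516
slovak: (17/85) × (6/17) × (4/17) × (10/17) × (8/17) ≈ 0.00459765
P(polish | x) = 0.0258961 / 0.030973266 ≈ 0.836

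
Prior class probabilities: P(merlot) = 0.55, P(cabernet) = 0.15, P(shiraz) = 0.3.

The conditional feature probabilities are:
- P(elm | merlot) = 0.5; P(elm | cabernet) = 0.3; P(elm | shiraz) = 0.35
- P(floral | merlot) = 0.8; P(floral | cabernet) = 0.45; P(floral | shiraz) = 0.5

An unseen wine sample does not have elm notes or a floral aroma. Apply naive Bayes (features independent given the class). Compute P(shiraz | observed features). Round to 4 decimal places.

merlot: 0.55 × (1−0.5) × (1−0.8) = 0.055
cabernet: 0.15 × (1−0.3) × (1−0.45) = 0.05775
shiraz: 0.3 × (1−0.35) × (1−0.5) = 0.0975
P(shiraz | x) = 0.0975 / 0.21025 ≈ 0.4637

0.4637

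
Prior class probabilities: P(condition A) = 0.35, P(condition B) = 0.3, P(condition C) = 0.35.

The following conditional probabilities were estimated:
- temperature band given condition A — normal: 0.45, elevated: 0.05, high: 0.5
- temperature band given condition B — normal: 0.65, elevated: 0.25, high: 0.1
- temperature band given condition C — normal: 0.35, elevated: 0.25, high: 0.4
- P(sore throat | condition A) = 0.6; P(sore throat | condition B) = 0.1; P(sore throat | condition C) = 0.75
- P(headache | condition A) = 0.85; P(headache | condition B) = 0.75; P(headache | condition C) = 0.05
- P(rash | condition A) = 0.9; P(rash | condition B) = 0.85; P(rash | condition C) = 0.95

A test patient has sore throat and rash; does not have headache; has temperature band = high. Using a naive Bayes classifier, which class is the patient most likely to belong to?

condition C

condition A: 0.35 × 0.5 × 0.6 × (1−0.85) × 0.9 = 0.014175
condition B: 0.3 × 0.1 × 0.1 × (1−0.75) × 0.85 = 0.0006375
condition C: 0.35 × 0.4 × 0.75 × (1−0.05) × 0.95 = 0.0947625
Highest score → condition C.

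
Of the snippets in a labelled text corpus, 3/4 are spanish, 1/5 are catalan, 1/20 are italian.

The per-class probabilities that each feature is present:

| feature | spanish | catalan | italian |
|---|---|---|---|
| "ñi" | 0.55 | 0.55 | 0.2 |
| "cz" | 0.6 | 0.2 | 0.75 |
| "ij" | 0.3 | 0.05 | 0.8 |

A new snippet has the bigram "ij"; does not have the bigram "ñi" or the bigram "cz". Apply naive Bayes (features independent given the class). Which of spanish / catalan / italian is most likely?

spanish: 0.75 × (1−0.55) × (1−0.6) × 0.3 = 0.0405
catalan: 0.2 × (1−0.55) × (1−0.2) × 0.05 = 0.0036
italian: 0.05 × (1−0.2) × (1−0.75) × 0.8 = 0.008
Highest score → spanish.

spanish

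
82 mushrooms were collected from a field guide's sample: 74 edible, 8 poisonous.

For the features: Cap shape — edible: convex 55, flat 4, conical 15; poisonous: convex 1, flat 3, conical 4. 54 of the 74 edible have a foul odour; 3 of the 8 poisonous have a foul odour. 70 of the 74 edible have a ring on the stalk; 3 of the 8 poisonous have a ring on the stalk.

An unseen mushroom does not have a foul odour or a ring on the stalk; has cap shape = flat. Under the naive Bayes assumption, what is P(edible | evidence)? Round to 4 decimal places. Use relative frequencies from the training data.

0.0475

edible: (74/82) × (4/74) × (20/74) × (4/74) ≈ 0.000712644
poisonous: (8/82) × (3/8) × (5/8) × (5/8) ≈ 0.0142912
P(edible | x) = 0.000712644 / 0.015003844 ≈ 0.0475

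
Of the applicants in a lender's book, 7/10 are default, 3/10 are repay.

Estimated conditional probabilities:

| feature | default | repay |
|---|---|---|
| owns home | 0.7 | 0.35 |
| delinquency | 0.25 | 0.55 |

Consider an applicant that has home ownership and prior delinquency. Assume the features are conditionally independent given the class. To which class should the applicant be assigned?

default: 0.7 × 0.7 × 0.25 = 0.1225
repay: 0.3 × 0.35 × 0.55 = 0.05775
Highest score → default.

default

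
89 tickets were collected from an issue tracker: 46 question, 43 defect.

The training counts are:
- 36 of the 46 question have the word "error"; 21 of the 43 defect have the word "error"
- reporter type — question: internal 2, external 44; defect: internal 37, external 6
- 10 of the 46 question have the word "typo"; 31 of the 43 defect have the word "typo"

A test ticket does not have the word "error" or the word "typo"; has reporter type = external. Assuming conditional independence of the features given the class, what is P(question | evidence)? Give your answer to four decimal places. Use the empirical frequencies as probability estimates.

question: (46/89) × (10/46) × (44/46) × (36/46) ≈ 0.0841104
defect: (43/89) × (22/43) × (6/43) × (12/43) ≈ 0.00962561
P(question | x) = 0.0841104 / 0.09373601 ≈ 0.8973

0.8973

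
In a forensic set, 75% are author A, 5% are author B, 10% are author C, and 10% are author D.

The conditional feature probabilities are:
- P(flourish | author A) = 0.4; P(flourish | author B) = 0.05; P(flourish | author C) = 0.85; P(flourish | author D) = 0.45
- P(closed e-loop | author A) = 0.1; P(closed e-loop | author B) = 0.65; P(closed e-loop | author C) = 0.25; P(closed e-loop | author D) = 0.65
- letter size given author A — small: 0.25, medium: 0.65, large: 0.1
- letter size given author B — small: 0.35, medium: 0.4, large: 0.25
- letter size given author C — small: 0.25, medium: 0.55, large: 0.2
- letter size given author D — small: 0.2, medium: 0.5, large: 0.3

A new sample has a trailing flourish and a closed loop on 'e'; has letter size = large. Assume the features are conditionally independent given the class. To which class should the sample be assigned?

author D

author A: 0.75 × 0.4 × 0.1 × 0.1 = 0.003
author B: 0.05 × 0.05 × 0.65 × 0.25 = 0.00040625
author C: 0.1 × 0.85 × 0.25 × 0.2 = 0.00425
author D: 0.1 × 0.45 × 0.65 × 0.3 = 0.008775
Highest score → author D.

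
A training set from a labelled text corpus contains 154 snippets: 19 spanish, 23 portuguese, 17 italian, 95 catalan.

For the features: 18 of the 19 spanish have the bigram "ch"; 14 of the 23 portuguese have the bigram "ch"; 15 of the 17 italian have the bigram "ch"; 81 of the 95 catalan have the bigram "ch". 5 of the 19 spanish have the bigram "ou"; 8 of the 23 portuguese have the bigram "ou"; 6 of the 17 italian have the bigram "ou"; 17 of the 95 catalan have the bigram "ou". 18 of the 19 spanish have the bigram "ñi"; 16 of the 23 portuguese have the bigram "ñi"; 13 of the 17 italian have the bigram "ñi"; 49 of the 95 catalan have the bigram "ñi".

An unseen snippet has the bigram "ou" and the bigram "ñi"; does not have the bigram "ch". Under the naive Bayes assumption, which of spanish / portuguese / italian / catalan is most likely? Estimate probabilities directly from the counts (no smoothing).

portuguese

spanish: (19/154) × (1/19) × (5/19) × (18/19) ≈ 0.00161888
portuguese: (23/154) × (9/23) × (8/23) × (16/23) ≈ 0.0141409
italian: (17/154) × (2/17) × (6/17) × (13/17) ≈ 0.00350515
catalan: (95/154) × (14/95) × (17/95) × (49/95) ≈ 0.00839083
Highest score → portuguese.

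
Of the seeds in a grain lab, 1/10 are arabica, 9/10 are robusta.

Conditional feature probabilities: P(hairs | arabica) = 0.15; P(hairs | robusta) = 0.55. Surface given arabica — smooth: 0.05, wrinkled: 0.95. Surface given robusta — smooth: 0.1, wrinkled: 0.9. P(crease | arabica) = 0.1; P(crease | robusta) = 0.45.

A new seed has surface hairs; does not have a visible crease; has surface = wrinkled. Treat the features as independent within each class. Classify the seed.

robusta

arabica: 0.1 × 0.15 × 0.95 × (1−0.1) = 0.012825
robusta: 0.9 × 0.55 × 0.9 × (1−0.45) = 0.245025
Highest score → robusta.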